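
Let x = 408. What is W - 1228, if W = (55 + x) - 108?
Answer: -873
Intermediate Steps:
W = 355 (W = (55 + 408) - 108 = 463 - 108 = 355)
W - 1228 = 355 - 1228 = -873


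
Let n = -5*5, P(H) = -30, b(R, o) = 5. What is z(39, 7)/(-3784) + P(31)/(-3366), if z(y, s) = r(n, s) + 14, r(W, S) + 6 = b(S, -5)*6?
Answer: -109/96492 ≈ -0.0011296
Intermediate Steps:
n = -25
r(W, S) = 24 (r(W, S) = -6 + 5*6 = -6 + 30 = 24)
z(y, s) = 38 (z(y, s) = 24 + 14 = 38)
z(39, 7)/(-3784) + P(31)/(-3366) = 38/(-3784) - 30/(-3366) = 38*(-1/3784) - 30*(-1/3366) = -19/1892 + 5/561 = -109/96492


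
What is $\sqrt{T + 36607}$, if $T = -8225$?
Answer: $\sqrt{28382} \approx 168.47$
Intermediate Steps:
$\sqrt{T + 36607} = \sqrt{-8225 + 36607} = \sqrt{28382}$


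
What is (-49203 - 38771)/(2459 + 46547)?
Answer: -43987/24503 ≈ -1.7952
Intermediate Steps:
(-49203 - 38771)/(2459 + 46547) = -87974/49006 = -87974*1/49006 = -43987/24503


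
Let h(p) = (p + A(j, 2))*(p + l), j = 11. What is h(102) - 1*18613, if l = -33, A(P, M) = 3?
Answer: -11368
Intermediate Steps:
h(p) = (-33 + p)*(3 + p) (h(p) = (p + 3)*(p - 33) = (3 + p)*(-33 + p) = (-33 + p)*(3 + p))
h(102) - 1*18613 = (-99 + 102² - 30*102) - 1*18613 = (-99 + 10404 - 3060) - 18613 = 7245 - 18613 = -11368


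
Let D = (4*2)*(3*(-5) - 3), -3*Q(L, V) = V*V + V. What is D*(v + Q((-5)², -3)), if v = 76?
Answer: -10656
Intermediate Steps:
Q(L, V) = -V/3 - V²/3 (Q(L, V) = -(V*V + V)/3 = -(V² + V)/3 = -(V + V²)/3 = -V/3 - V²/3)
D = -144 (D = 8*(-15 - 3) = 8*(-18) = -144)
D*(v + Q((-5)², -3)) = -144*(76 - ⅓*(-3)*(1 - 3)) = -144*(76 - ⅓*(-3)*(-2)) = -144*(76 - 2) = -144*74 = -10656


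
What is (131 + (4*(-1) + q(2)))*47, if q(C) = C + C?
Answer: 6157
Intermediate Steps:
q(C) = 2*C
(131 + (4*(-1) + q(2)))*47 = (131 + (4*(-1) + 2*2))*47 = (131 + (-4 + 4))*47 = (131 + 0)*47 = 131*47 = 6157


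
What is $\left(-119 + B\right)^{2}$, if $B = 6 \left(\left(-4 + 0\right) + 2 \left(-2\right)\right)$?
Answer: $27889$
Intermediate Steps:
$B = -48$ ($B = 6 \left(-4 - 4\right) = 6 \left(-8\right) = -48$)
$\left(-119 + B\right)^{2} = \left(-119 - 48\right)^{2} = \left(-167\right)^{2} = 27889$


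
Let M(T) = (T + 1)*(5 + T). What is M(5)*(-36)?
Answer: -2160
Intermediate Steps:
M(T) = (1 + T)*(5 + T)
M(5)*(-36) = (5 + 5² + 6*5)*(-36) = (5 + 25 + 30)*(-36) = 60*(-36) = -2160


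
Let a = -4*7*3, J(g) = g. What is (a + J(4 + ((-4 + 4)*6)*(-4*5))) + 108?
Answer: 28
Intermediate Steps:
a = -84 (a = -28*3 = -84)
(a + J(4 + ((-4 + 4)*6)*(-4*5))) + 108 = (-84 + (4 + ((-4 + 4)*6)*(-4*5))) + 108 = (-84 + (4 + (0*6)*(-20))) + 108 = (-84 + (4 + 0*(-20))) + 108 = (-84 + (4 + 0)) + 108 = (-84 + 4) + 108 = -80 + 108 = 28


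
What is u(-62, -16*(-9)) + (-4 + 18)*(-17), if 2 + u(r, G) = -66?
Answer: -306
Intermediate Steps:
u(r, G) = -68 (u(r, G) = -2 - 66 = -68)
u(-62, -16*(-9)) + (-4 + 18)*(-17) = -68 + (-4 + 18)*(-17) = -68 + 14*(-17) = -68 - 238 = -306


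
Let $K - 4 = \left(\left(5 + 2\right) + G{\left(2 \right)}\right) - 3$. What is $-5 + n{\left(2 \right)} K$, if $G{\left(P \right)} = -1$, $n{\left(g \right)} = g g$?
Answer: $23$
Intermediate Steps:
$n{\left(g \right)} = g^{2}$
$K = 7$ ($K = 4 + \left(\left(\left(5 + 2\right) - 1\right) - 3\right) = 4 + \left(\left(7 - 1\right) - 3\right) = 4 + \left(6 - 3\right) = 4 + 3 = 7$)
$-5 + n{\left(2 \right)} K = -5 + 2^{2} \cdot 7 = -5 + 4 \cdot 7 = -5 + 28 = 23$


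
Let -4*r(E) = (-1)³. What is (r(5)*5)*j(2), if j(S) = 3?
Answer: 15/4 ≈ 3.7500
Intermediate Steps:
r(E) = ¼ (r(E) = -¼*(-1)³ = -¼*(-1) = ¼)
(r(5)*5)*j(2) = ((¼)*5)*3 = (5/4)*3 = 15/4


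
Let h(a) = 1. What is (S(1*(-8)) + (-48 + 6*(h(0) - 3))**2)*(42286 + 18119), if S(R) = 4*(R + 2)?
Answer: 216008280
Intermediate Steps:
S(R) = 8 + 4*R (S(R) = 4*(2 + R) = 8 + 4*R)
(S(1*(-8)) + (-48 + 6*(h(0) - 3))**2)*(42286 + 18119) = ((8 + 4*(1*(-8))) + (-48 + 6*(1 - 3))**2)*(42286 + 18119) = ((8 + 4*(-8)) + (-48 + 6*(-2))**2)*60405 = ((8 - 32) + (-48 - 12)**2)*60405 = (-24 + (-60)**2)*60405 = (-24 + 3600)*60405 = 3576*60405 = 216008280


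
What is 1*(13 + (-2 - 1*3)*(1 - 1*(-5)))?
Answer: -17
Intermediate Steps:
1*(13 + (-2 - 1*3)*(1 - 1*(-5))) = 1*(13 + (-2 - 3)*(1 + 5)) = 1*(13 - 5*6) = 1*(13 - 30) = 1*(-17) = -17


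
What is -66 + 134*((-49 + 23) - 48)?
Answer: -9982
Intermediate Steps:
-66 + 134*((-49 + 23) - 48) = -66 + 134*(-26 - 48) = -66 + 134*(-74) = -66 - 9916 = -9982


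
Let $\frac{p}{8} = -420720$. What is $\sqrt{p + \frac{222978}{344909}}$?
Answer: $\frac{i \sqrt{400398198894339558}}{344909} \approx 1834.6 i$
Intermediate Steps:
$p = -3365760$ ($p = 8 \left(-420720\right) = -3365760$)
$\sqrt{p + \frac{222978}{344909}} = \sqrt{-3365760 + \frac{222978}{344909}} = \sqrt{- \frac{1160880692862}{344909}} = \frac{i \sqrt{400398198894339558}}{344909}$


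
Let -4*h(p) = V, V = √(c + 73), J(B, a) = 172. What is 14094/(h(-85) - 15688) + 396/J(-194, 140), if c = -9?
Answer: 157878/112445 ≈ 1.4040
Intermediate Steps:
V = 8 (V = √(-9 + 73) = √64 = 8)
h(p) = -2 (h(p) = -¼*8 = -2)
14094/(h(-85) - 15688) + 396/J(-194, 140) = 14094/(-2 - 15688) + 396/172 = 14094/(-15690) + 396*(1/172) = 14094*(-1/15690) + 99/43 = -2349/2615 + 99/43 = 157878/112445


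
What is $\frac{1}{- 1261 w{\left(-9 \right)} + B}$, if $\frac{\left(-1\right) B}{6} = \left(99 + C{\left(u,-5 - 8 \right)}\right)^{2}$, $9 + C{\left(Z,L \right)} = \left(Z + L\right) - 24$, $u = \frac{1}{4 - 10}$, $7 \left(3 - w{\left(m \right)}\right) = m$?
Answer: $- \frac{42}{930403} \approx -4.5142 \cdot 10^{-5}$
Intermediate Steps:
$w{\left(m \right)} = 3 - \frac{m}{7}$
$u = - \frac{1}{6}$ ($u = \frac{1}{-6} = - \frac{1}{6} \approx -0.16667$)
$C{\left(Z,L \right)} = -33 + L + Z$ ($C{\left(Z,L \right)} = -9 - \left(24 - L - Z\right) = -9 + \left(-24 + L + Z\right) = -33 + L + Z$)
$B = - \frac{100489}{6}$ ($B = - 6 \left(99 - \frac{277}{6}\right)^{2} = - 6 \left(\frac{317}{6}\right)^{2} = \left(-6\right) \frac{100489}{36} = - \frac{100489}{6} \approx -16748.0$)
$\frac{1}{- 1261 w{\left(-9 \right)} + B} = \frac{1}{- 1261 \left(3 - - \frac{9}{7}\right) - \frac{100489}{6}} = \frac{1}{- 1261 \left(3 + \frac{9}{7}\right) - \frac{100489}{6}} = \frac{1}{\left(-1261\right) \frac{30}{7} - \frac{100489}{6}} = \frac{1}{- \frac{37830}{7} - \frac{100489}{6}} = \frac{1}{- \frac{930403}{42}} = - \frac{42}{930403}$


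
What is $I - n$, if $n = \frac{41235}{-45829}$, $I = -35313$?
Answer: $- \frac{1618318242}{45829} \approx -35312.0$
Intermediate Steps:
$n = - \frac{41235}{45829}$ ($n = 41235 \left(- \frac{1}{45829}\right) = - \frac{41235}{45829} \approx -0.89976$)
$I - n = -35313 - - \frac{41235}{45829} = -35313 + \frac{41235}{45829} = - \frac{1618318242}{45829}$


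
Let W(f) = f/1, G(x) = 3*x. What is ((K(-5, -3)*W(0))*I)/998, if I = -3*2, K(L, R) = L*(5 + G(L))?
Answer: 0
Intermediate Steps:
W(f) = f (W(f) = f*1 = f)
K(L, R) = L*(5 + 3*L)
I = -6
((K(-5, -3)*W(0))*I)/998 = ((-5*(5 + 3*(-5))*0)*(-6))/998 = ((-5*(5 - 15)*0)*(-6))*(1/998) = ((-5*(-10)*0)*(-6))*(1/998) = ((50*0)*(-6))*(1/998) = (0*(-6))*(1/998) = 0*(1/998) = 0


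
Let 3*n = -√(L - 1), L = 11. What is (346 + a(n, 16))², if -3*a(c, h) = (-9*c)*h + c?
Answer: 9901486/81 - 98956*√10/9 ≈ 87471.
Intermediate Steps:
n = -√10/3 (n = (-√(11 - 1))/3 = (-√10)/3 = -√10/3 ≈ -1.0541)
a(c, h) = -c/3 + 3*c*h (a(c, h) = -((-9*c)*h + c)/3 = -(-9*c*h + c)/3 = -(c - 9*c*h)/3 = -c/3 + 3*c*h)
(346 + a(n, 16))² = (346 + (-√10/3)*(-1 + 9*16)/3)² = (346 + (-√10/3)*(-1 + 144)/3)² = (346 + (⅓)*(-√10/3)*143)² = (346 - 143*√10/9)²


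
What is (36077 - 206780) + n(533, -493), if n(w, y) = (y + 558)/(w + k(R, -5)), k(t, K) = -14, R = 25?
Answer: -88594792/519 ≈ -1.7070e+5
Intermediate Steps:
n(w, y) = (558 + y)/(-14 + w) (n(w, y) = (y + 558)/(w - 14) = (558 + y)/(-14 + w))
(36077 - 206780) + n(533, -493) = (36077 - 206780) + (558 - 493)/(-14 + 533) = -170703 + 65/519 = -88594792/519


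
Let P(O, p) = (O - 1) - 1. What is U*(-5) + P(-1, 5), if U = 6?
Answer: -33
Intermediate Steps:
P(O, p) = -2 + O (P(O, p) = (-1 + O) - 1 = -2 + O)
U*(-5) + P(-1, 5) = 6*(-5) + (-2 - 1) = -30 - 3 = -33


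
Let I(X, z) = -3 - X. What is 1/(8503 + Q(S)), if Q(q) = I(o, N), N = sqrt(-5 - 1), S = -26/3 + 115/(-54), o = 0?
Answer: 1/8500 ≈ 0.00011765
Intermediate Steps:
S = -583/54 (S = -26*1/3 + 115*(-1/54) = -26/3 - 115/54 = -583/54 ≈ -10.796)
N = I*sqrt(6) (N = sqrt(-6) = I*sqrt(6) ≈ 2.4495*I)
Q(q) = -3 (Q(q) = -3 - 1*0 = -3 + 0 = -3)
1/(8503 + Q(S)) = 1/(8503 - 3) = 1/8500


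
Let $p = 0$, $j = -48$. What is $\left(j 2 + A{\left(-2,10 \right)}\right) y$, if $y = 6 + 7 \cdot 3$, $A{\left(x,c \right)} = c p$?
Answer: $-2592$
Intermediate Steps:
$A{\left(x,c \right)} = 0$ ($A{\left(x,c \right)} = c 0 = 0$)
$y = 27$ ($y = 6 + 21 = 27$)
$\left(j 2 + A{\left(-2,10 \right)}\right) y = \left(\left(-48\right) 2 + 0\right) 27 = \left(-96 + 0\right) 27 = \left(-96\right) 27 = -2592$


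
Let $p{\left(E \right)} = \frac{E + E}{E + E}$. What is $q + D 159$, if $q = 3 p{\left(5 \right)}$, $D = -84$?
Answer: $-13353$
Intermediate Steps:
$p{\left(E \right)} = 1$ ($p{\left(E \right)} = \frac{2 E}{2 E} = 2 E \frac{1}{2 E} = 1$)
$q = 3$ ($q = 3 \cdot 1 = 3$)
$q + D 159 = 3 - 13356 = -13353$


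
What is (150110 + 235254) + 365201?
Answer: 750565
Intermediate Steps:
(150110 + 235254) + 365201 = 385364 + 365201 = 750565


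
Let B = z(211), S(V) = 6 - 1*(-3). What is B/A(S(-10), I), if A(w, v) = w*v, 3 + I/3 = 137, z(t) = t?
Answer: 211/3618 ≈ 0.058320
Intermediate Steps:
I = 402 (I = -9 + 3*137 = -9 + 411 = 402)
S(V) = 9 (S(V) = 6 + 3 = 9)
B = 211
A(w, v) = v*w
B/A(S(-10), I) = 211/((402*9)) = 211/3618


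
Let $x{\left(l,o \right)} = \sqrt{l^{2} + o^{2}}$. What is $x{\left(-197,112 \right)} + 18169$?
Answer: $18169 + \sqrt{51353} \approx 18396.0$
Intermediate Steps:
$x{\left(-197,112 \right)} + 18169 = \sqrt{\left(-197\right)^{2} + 112^{2}} + 18169 = \sqrt{38809 + 12544} + 18169 = \sqrt{51353} + 18169 = 18169 + \sqrt{51353}$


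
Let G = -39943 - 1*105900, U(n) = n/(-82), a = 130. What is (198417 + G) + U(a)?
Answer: 2155469/41 ≈ 52572.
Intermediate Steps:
U(n) = -n/82 (U(n) = n*(-1/82) = -n/82)
G = -145843 (G = -39943 - 105900 = -145843)
(198417 + G) + U(a) = (198417 - 145843) - 1/82*130 = 52574 - 65/41 = 2155469/41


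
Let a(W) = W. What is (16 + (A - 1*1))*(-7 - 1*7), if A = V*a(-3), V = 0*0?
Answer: -210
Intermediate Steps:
V = 0
A = 0 (A = 0*(-3) = 0)
(16 + (A - 1*1))*(-7 - 1*7) = (16 + (0 - 1*1))*(-7 - 1*7) = (16 + (0 - 1))*(-7 - 7) = (16 - 1)*(-14) = 15*(-14) = -210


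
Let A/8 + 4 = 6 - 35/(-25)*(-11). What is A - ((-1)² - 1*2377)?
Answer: 11344/5 ≈ 2268.8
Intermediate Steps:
A = -536/5 (A = -32 + 8*(6 - 35/(-25)*(-11)) = -32 + 8*(6 - 35*(-1/25)*(-11)) = -32 + 8*(6 + (7/5)*(-11)) = -32 + 8*(6 - 77/5) = -32 + 8*(-47/5) = -32 - 376/5 = -536/5 ≈ -107.20)
A - ((-1)² - 1*2377) = -536/5 - ((-1)² - 1*2377) = -536/5 - (1 - 2377) = -536/5 - 1*(-2376) = -536/5 + 2376 = 11344/5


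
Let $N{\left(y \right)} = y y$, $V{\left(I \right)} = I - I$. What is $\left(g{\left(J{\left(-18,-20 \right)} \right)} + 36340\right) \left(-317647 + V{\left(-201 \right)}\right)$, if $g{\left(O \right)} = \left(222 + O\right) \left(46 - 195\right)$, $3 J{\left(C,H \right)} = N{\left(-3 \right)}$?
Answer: $-894176305$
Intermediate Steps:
$V{\left(I \right)} = 0$
$N{\left(y \right)} = y^{2}$
$J{\left(C,H \right)} = 3$ ($J{\left(C,H \right)} = \frac{\left(-3\right)^{2}}{3} = \frac{1}{3} \cdot 9 = 3$)
$g{\left(O \right)} = -33078 - 149 O$ ($g{\left(O \right)} = \left(222 + O\right) \left(-149\right) = -33078 - 149 O$)
$\left(g{\left(J{\left(-18,-20 \right)} \right)} + 36340\right) \left(-317647 + V{\left(-201 \right)}\right) = \left(\left(-33078 - 447\right) + 36340\right) \left(-317647 + 0\right) = \left(\left(-33078 - 447\right) + 36340\right) \left(-317647\right) = \left(-33525 + 36340\right) \left(-317647\right) = 2815 \left(-317647\right) = -894176305$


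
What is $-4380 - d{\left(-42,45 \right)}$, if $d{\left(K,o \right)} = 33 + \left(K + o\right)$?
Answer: $-4416$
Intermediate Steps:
$d{\left(K,o \right)} = 33 + K + o$
$-4380 - d{\left(-42,45 \right)} = -4380 - \left(33 - 42 + 45\right) = -4380 - 36 = -4416$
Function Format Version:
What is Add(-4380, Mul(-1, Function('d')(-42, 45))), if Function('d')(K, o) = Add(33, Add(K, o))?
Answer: -4416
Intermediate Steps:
Function('d')(K, o) = Add(33, K, o)
Add(-4380, Mul(-1, Function('d')(-42, 45))) = Add(-4380, Mul(-1, Add(33, -42, 45))) = Add(-4380, Mul(-1, 36)) = Add(-4380, -36) = -4416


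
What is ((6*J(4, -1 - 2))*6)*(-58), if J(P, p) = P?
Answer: -8352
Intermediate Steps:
((6*J(4, -1 - 2))*6)*(-58) = ((6*4)*6)*(-58) = (24*6)*(-58) = 144*(-58) = -8352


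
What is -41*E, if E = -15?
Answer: 615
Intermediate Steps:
-41*E = -41*(-15) = 615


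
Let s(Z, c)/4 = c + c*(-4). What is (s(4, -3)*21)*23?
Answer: 17388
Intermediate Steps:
s(Z, c) = -12*c (s(Z, c) = 4*(c + c*(-4)) = 4*(c - 4*c) = 4*(-3*c) = -12*c)
(s(4, -3)*21)*23 = (-12*(-3)*21)*23 = (36*21)*23 = 756*23 = 17388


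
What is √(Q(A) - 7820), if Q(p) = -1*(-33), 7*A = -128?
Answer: I*√7787 ≈ 88.244*I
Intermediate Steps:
A = -128/7 (A = (⅐)*(-128) = -128/7 ≈ -18.286)
Q(p) = 33
√(Q(A) - 7820) = √(33 - 7820) = √(-7787) = I*√7787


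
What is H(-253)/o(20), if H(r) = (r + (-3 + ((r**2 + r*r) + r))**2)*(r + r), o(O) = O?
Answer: -4129751482923/10 ≈ -4.1298e+11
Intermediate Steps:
H(r) = 2*r*(r + (-3 + r + 2*r**2)**2) (H(r) = (r + (-3 + ((r**2 + r**2) + r))**2)*(2*r) = (r + (-3 + (2*r**2 + r))**2)*(2*r) = (r + (-3 + (r + 2*r**2))**2)*(2*r) = (r + (-3 + r + 2*r**2)**2)*(2*r) = 2*r*(r + (-3 + r + 2*r**2)**2))
H(-253)/o(20) = (2*(-253)*(-253 + (-3 - 253 + 2*(-253)**2)**2))/20 = (2*(-253)*(-253 + (-3 - 253 + 2*64009)**2))*(1/20) = (2*(-253)*(-253 + (-3 - 253 + 128018)**2))*(1/20) = (2*(-253)*(-253 + 127762**2))*(1/20) = (2*(-253)*(-253 + 16323128644))*(1/20) = (2*(-253)*16323128391)*(1/20) = -8259502965846*1/20 = -4129751482923/10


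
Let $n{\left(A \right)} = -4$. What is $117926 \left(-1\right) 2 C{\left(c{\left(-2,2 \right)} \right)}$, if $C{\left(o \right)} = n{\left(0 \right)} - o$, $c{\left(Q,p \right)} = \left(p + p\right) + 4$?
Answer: $2830224$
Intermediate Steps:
$c{\left(Q,p \right)} = 4 + 2 p$ ($c{\left(Q,p \right)} = 2 p + 4 = 4 + 2 p$)
$C{\left(o \right)} = -4 - o$
$117926 \left(-1\right) 2 C{\left(c{\left(-2,2 \right)} \right)} = 117926 \left(-1\right) 2 \left(-4 - \left(4 + 2 \cdot 2\right)\right) = 117926 \left(- 2 \left(-4 - \left(4 + 4\right)\right)\right) = 117926 \left(- 2 \left(-4 - 8\right)\right) = 117926 \left(\left(-2\right) \left(-12\right)\right) = 117926 \cdot 24 = 2830224$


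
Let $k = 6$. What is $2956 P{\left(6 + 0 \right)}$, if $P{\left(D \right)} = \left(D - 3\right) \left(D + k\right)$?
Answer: $106416$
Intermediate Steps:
$P{\left(D \right)} = \left(-3 + D\right) \left(6 + D\right)$ ($P{\left(D \right)} = \left(D - 3\right) \left(D + 6\right) = \left(-3 + D\right) \left(6 + D\right)$)
$2956 P{\left(6 + 0 \right)} = 2956 \left(-18 + \left(6 + 0\right)^{2} + 3 \left(6 + 0\right)\right) = 2956 \left(-18 + 6^{2} + 3 \cdot 6\right) = 2956 \left(-18 + 36 + 18\right) = 2956 \cdot 36 = 106416$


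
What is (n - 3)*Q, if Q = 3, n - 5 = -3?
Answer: -3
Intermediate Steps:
n = 2 (n = 5 - 3 = 2)
(n - 3)*Q = (2 - 3)*3 = -1*3 = -3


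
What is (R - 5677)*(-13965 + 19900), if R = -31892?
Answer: -222972015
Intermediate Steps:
(R - 5677)*(-13965 + 19900) = (-31892 - 5677)*(-13965 + 19900) = -37569*5935 = -222972015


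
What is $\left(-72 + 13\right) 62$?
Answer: $-3658$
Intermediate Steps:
$\left(-72 + 13\right) 62 = \left(-59\right) 62 = -3658$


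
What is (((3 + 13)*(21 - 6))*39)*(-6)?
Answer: -56160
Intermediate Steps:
(((3 + 13)*(21 - 6))*39)*(-6) = ((16*15)*39)*(-6) = (240*39)*(-6) = 9360*(-6) = -56160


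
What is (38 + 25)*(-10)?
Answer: -630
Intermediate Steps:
(38 + 25)*(-10) = 63*(-10) = -630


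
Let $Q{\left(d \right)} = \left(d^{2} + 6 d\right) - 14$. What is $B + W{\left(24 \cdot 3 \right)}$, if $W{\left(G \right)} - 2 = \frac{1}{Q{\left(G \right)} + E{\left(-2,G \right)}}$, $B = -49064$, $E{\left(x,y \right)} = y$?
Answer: $- \frac{278377787}{5674} \approx -49062.0$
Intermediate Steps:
$Q{\left(d \right)} = -14 + d^{2} + 6 d$
$W{\left(G \right)} = 2 + \frac{1}{-14 + G^{2} + 7 G}$ ($W{\left(G \right)} = 2 + \frac{1}{\left(-14 + G^{2} + 6 G\right) + G} = 2 + \frac{1}{-14 + G^{2} + 7 G}$)
$B + W{\left(24 \cdot 3 \right)} = -49064 + \frac{-27 + 2 \left(24 \cdot 3\right)^{2} + 14 \cdot 24 \cdot 3}{-14 + \left(24 \cdot 3\right)^{2} + 7 \cdot 24 \cdot 3} = -49064 + \frac{-27 + 2 \cdot 72^{2} + 14 \cdot 72}{-14 + 72^{2} + 7 \cdot 72} = -49064 + \frac{-27 + 2 \cdot 5184 + 1008}{-14 + 5184 + 504} = -49064 + \frac{-27 + 10368 + 1008}{5674} = -49064 + \frac{1}{5674} \cdot 11349 = -49064 + \frac{11349}{5674} = - \frac{278377787}{5674}$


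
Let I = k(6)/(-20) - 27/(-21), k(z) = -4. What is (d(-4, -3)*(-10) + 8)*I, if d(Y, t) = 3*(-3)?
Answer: 728/5 ≈ 145.60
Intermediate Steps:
d(Y, t) = -9
I = 52/35 (I = -4/(-20) - 27/(-21) = -4*(-1/20) - 27*(-1/21) = 1/5 + 9/7 = 52/35 ≈ 1.4857)
(d(-4, -3)*(-10) + 8)*I = (-9*(-10) + 8)*(52/35) = (90 + 8)*(52/35) = 98*(52/35) = 728/5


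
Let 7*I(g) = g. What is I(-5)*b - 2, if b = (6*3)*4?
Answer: -374/7 ≈ -53.429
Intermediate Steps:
I(g) = g/7
b = 72 (b = 18*4 = 72)
I(-5)*b - 2 = ((1/7)*(-5))*72 - 2 = -5/7*72 - 2 = -360/7 - 2 = -374/7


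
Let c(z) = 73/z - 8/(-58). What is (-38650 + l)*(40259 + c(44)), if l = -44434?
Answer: -1067063951067/319 ≈ -3.3450e+9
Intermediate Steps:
c(z) = 4/29 + 73/z (c(z) = 73/z - 8*(-1/58) = 73/z + 4/29 = 4/29 + 73/z)
(-38650 + l)*(40259 + c(44)) = (-38650 - 44434)*(40259 + (4/29 + 73/44)) = -83084*(40259 + (4/29 + 73*(1/44))) = -83084*(40259 + (4/29 + 73/44)) = -83084*(40259 + 2293/1276) = -83084*51372777/1276 = -1067063951067/319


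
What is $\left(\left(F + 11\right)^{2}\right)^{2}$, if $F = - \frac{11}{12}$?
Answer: $\frac{214358881}{20736} \approx 10338.0$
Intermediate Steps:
$F = - \frac{11}{12}$ ($F = \left(-11\right) \frac{1}{12} = - \frac{11}{12} \approx -0.91667$)
$\left(\left(F + 11\right)^{2}\right)^{2} = \left(\left(- \frac{11}{12} + 11\right)^{2}\right)^{2} = \left(\left(\frac{121}{12}\right)^{2}\right)^{2} = \left(\frac{14641}{144}\right)^{2} = \frac{214358881}{20736}$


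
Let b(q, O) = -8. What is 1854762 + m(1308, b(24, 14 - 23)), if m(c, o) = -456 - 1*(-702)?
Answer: 1855008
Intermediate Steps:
m(c, o) = 246 (m(c, o) = -456 + 702 = 246)
1854762 + m(1308, b(24, 14 - 23)) = 1854762 + 246 = 1855008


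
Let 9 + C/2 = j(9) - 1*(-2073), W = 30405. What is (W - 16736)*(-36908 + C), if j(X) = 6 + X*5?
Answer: -446675582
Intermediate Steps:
j(X) = 6 + 5*X
C = 4230 (C = -18 + 2*((6 + 5*9) - 1*(-2073)) = -18 + 2*((6 + 45) + 2073) = -18 + 2*(51 + 2073) = -18 + 2*2124 = -18 + 4248 = 4230)
(W - 16736)*(-36908 + C) = (30405 - 16736)*(-36908 + 4230) = 13669*(-32678) = -446675582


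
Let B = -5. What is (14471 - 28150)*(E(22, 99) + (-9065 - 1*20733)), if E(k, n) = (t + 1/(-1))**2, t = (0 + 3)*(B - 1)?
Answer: 402668723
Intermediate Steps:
t = -18 (t = (0 + 3)*(-5 - 1) = 3*(-6) = -18)
E(k, n) = 361 (E(k, n) = (-18 + 1/(-1))**2 = (-18 - 1)**2 = (-19)**2 = 361)
(14471 - 28150)*(E(22, 99) + (-9065 - 1*20733)) = (14471 - 28150)*(361 + (-9065 - 1*20733)) = -13679*(361 + (-9065 - 20733)) = -13679*(361 - 29798) = -13679*(-29437) = 402668723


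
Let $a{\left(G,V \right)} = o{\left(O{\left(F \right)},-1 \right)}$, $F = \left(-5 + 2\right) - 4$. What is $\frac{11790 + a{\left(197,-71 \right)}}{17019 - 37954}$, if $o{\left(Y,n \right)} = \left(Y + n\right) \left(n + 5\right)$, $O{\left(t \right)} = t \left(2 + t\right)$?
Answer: $- \frac{11926}{20935} \approx -0.56967$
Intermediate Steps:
$F = -7$ ($F = -3 - 4 = -7$)
$o{\left(Y,n \right)} = \left(5 + n\right) \left(Y + n\right)$ ($o{\left(Y,n \right)} = \left(Y + n\right) \left(5 + n\right) = \left(5 + n\right) \left(Y + n\right)$)
$a{\left(G,V \right)} = 136$ ($a{\left(G,V \right)} = \left(-1\right)^{2} + 5 \left(- 7 \left(2 - 7\right)\right) + 5 \left(-1\right) + - 7 \left(2 - 7\right) \left(-1\right) = 1 + 5 \left(\left(-7\right) \left(-5\right)\right) - 5 + \left(-7\right) \left(-5\right) \left(-1\right) = 1 + 5 \cdot 35 - 5 + 35 \left(-1\right) = 1 + 175 - 5 - 35 = 136$)
$\frac{11790 + a{\left(197,-71 \right)}}{17019 - 37954} = \frac{11790 + 136}{17019 - 37954} = \frac{11926}{-20935} = 11926 \left(- \frac{1}{20935}\right) = - \frac{11926}{20935}$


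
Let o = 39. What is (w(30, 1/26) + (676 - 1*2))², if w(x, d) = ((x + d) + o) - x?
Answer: 343694521/676 ≈ 5.0842e+5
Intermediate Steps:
w(x, d) = 39 + d (w(x, d) = ((x + d) + 39) - x = ((d + x) + 39) - x = (39 + d + x) - x = 39 + d)
(w(30, 1/26) + (676 - 1*2))² = ((39 + 1/26) + (676 - 1*2))² = ((39 + 1/26) + (676 - 2))² = (1015/26 + 674)² = (18539/26)² = 343694521/676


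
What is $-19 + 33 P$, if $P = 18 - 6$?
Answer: $377$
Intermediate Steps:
$P = 12$
$-19 + 33 P = -19 + 33 \cdot 12 = -19 + 396 = 377$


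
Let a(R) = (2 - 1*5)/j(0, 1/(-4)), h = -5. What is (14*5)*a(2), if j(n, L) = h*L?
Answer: -168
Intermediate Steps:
j(n, L) = -5*L
a(R) = -12/5 (a(R) = (2 - 1*5)/((-5/(-4))) = (2 - 5)/((-5*(-1)/4)) = -3/((-5*(-¼))) = -3/5/4 = -3*⅘ = -12/5)
(14*5)*a(2) = (14*5)*(-12/5) = 70*(-12/5) = -168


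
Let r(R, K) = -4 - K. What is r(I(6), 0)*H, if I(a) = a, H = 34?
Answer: -136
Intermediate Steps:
r(I(6), 0)*H = (-4 - 1*0)*34 = (-4 + 0)*34 = -4*34 = -136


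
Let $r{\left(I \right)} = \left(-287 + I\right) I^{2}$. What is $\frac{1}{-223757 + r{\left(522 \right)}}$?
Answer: $\frac{1}{63809983} \approx 1.5672 \cdot 10^{-8}$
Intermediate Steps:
$r{\left(I \right)} = I^{2} \left(-287 + I\right)$
$\frac{1}{-223757 + r{\left(522 \right)}} = \frac{1}{-223757 + 522^{2} \left(-287 + 522\right)} = \frac{1}{-223757 + 272484 \cdot 235} = \frac{1}{-223757 + 64033740} = \frac{1}{63809983}$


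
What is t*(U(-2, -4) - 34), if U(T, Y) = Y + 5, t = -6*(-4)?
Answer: -792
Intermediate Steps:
t = 24
U(T, Y) = 5 + Y
t*(U(-2, -4) - 34) = 24*((5 - 4) - 34) = 24*(1 - 34) = 24*(-33) = -792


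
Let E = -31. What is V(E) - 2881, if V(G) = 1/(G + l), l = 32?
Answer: -2880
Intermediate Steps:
V(G) = 1/(32 + G) (V(G) = 1/(G + 32) = 1/(32 + G))
V(E) - 2881 = 1/(32 - 31) - 2881 = 1/1 - 2881 = 1 - 2881 = -2880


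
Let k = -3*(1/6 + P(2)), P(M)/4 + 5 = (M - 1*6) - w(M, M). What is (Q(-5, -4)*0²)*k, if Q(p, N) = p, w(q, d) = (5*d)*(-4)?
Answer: 0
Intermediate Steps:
w(q, d) = -20*d
P(M) = -44 + 84*M (P(M) = -20 + 4*((M - 1*6) - (-20)*M) = -20 + 4*((M - 6) + 20*M) = -20 + 4*((-6 + M) + 20*M) = -20 + 4*(-6 + 21*M) = -20 + (-24 + 84*M) = -44 + 84*M)
k = -745/2 (k = -3*(1/6 + (-44 + 84*2)) = -3*(⅙ + (-44 + 168)) = -3*(⅙ + 124) = -3*745/6 = -745/2 ≈ -372.50)
(Q(-5, -4)*0²)*k = -5*0²*(-745/2) = -5*0*(-745/2) = 0*(-745/2) = 0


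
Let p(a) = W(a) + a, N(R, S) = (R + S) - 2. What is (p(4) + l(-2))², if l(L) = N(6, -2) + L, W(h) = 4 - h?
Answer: 16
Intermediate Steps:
N(R, S) = -2 + R + S
p(a) = 4 (p(a) = (4 - a) + a = 4)
l(L) = 2 + L (l(L) = (-2 + 6 - 2) + L = 2 + L)
(p(4) + l(-2))² = (4 + (2 - 2))² = (4 + 0)² = 4² = 16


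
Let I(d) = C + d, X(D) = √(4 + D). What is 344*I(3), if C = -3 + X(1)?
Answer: 344*√5 ≈ 769.21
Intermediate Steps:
C = -3 + √5 (C = -3 + √(4 + 1) = -3 + √5 ≈ -0.76393)
I(d) = -3 + d + √5 (I(d) = (-3 + √5) + d = -3 + d + √5)
344*I(3) = 344*(-3 + 3 + √5) = 344*√5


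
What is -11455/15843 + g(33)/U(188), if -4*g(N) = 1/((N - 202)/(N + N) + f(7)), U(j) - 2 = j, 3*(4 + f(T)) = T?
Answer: -44960603/62210180 ≈ -0.72272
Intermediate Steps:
f(T) = -4 + T/3
U(j) = 2 + j
g(N) = -1/(4*(-5/3 + (-202 + N)/(2*N))) (g(N) = -1/(4*((N - 202)/(N + N) + (-4 + (⅓)*7))) = -1/(4*((-202 + N)/((2*N)) + (-4 + 7/3))) = -1/(4*((-202 + N)*(1/(2*N)) - 5/3)) = -1/(4*((-202 + N)/(2*N) - 5/3)) = -1/(4*(-5/3 + (-202 + N)/(2*N))))
-11455/15843 + g(33)/U(188) = -11455/15843 + ((3/2)*33/(606 + 7*33))/(2 + 188) = -11455*1/15843 + ((3/2)*33/(606 + 231))/190 = -11455/15843 + ((3/2)*33/837)*(1/190) = -11455/15843 + ((3/2)*33*(1/837))*(1/190) = -11455/15843 + (11/186)*(1/190) = -11455/15843 + 11/35340 = -44960603/62210180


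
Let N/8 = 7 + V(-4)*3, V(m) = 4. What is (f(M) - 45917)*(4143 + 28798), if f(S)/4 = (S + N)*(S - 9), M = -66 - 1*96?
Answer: -1287235457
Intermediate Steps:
M = -162 (M = -66 - 96 = -162)
N = 152 (N = 8*(7 + 4*3) = 8*(7 + 12) = 8*19 = 152)
f(S) = 4*(-9 + S)*(152 + S) (f(S) = 4*((S + 152)*(S - 9)) = 4*((152 + S)*(-9 + S)) = 4*((-9 + S)*(152 + S)) = 4*(-9 + S)*(152 + S))
(f(M) - 45917)*(4143 + 28798) = ((-5472 + 4*(-162)**2 + 572*(-162)) - 45917)*(4143 + 28798) = ((-5472 + 4*26244 - 92664) - 45917)*32941 = ((-5472 + 104976 - 92664) - 45917)*32941 = (6840 - 45917)*32941 = -39077*32941 = -1287235457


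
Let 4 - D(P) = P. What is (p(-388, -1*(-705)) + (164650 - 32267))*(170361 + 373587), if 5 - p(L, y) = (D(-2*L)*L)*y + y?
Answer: -114795437025756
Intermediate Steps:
D(P) = 4 - P
p(L, y) = 5 - y - L*y*(4 + 2*L) (p(L, y) = 5 - (((4 - (-2)*L)*L)*y + y) = 5 - (((4 + 2*L)*L)*y + y) = 5 - ((L*(4 + 2*L))*y + y) = 5 - (L*y*(4 + 2*L) + y) = 5 - (y + L*y*(4 + 2*L)) = 5 + (-y - L*y*(4 + 2*L)) = 5 - y - L*y*(4 + 2*L))
(p(-388, -1*(-705)) + (164650 - 32267))*(170361 + 373587) = ((5 - (-1)*(-705) - 2*(-388)*(-1*(-705))*(2 - 388)) + (164650 - 32267))*(170361 + 373587) = ((5 - 1*705 - 2*(-388)*705*(-386)) + 132383)*543948 = ((5 - 705 - 211172880) + 132383)*543948 = (-211173580 + 132383)*543948 = -211041197*543948 = -114795437025756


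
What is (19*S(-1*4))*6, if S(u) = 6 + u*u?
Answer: 2508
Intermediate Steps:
S(u) = 6 + u²
(19*S(-1*4))*6 = (19*(6 + (-1*4)²))*6 = (19*(6 + (-4)²))*6 = (19*(6 + 16))*6 = (19*22)*6 = 418*6 = 2508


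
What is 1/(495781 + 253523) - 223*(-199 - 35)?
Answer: 39100181329/749304 ≈ 52182.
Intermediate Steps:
1/(495781 + 253523) - 223*(-199 - 35) = 1/749304 - 223*(-234) = 1/749304 + 52182 = 39100181329/749304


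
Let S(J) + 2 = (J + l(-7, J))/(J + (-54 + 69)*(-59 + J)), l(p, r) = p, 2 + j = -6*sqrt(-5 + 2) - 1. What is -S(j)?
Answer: 595072/299379 - 1546*I*sqrt(3)/299379 ≈ 1.9877 - 0.0089443*I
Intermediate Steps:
j = -3 - 6*I*sqrt(3) (j = -2 + (-6*sqrt(-5 + 2) - 1) = -2 + (-6*I*sqrt(3) - 1) = -2 + (-1 - 6*I*sqrt(3)) = -3 - 6*I*sqrt(3) ≈ -3.0 - 10.392*I)
S(J) = -2 + (-7 + J)/(-885 + 16*J) (S(J) = -2 + (J - 7)/(J + (-54 + 69)*(-59 + J)) = -2 + (-7 + J)/(J + 15*(-59 + J)) = -2 + (-7 + J)/(J + (-885 + 15*J)) = -2 + (-7 + J)/(-885 + 16*J))
-S(j) = -(1763 - 31*(-3 - 6*I*sqrt(3)))/(-885 + 16*(-3 - 6*I*sqrt(3))) = -(1763 + (93 + 186*I*sqrt(3)))/(-885 + (-48 - 96*I*sqrt(3))) = -(1856 + 186*I*sqrt(3))/(-933 - 96*I*sqrt(3))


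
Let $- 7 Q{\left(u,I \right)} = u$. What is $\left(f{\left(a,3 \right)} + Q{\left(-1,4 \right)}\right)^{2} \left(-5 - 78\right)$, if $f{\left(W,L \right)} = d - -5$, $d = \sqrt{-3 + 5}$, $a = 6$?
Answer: $- \frac{115702}{49} - \frac{5976 \sqrt{2}}{7} \approx -3568.6$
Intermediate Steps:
$d = \sqrt{2} \approx 1.4142$
$f{\left(W,L \right)} = 5 + \sqrt{2}$ ($f{\left(W,L \right)} = \sqrt{2} - -5 = \sqrt{2} + 5 = 5 + \sqrt{2}$)
$Q{\left(u,I \right)} = - \frac{u}{7}$
$\left(f{\left(a,3 \right)} + Q{\left(-1,4 \right)}\right)^{2} \left(-5 - 78\right) = \left(\left(5 + \sqrt{2}\right) - - \frac{1}{7}\right)^{2} \left(-5 - 78\right) = \left(\left(5 + \sqrt{2}\right) + \frac{1}{7}\right)^{2} \left(-83\right) = \left(\frac{36}{7} + \sqrt{2}\right)^{2} \left(-83\right) = - 83 \left(\frac{36}{7} + \sqrt{2}\right)^{2}$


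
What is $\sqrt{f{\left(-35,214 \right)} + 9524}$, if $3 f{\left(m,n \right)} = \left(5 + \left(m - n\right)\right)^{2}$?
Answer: $\frac{2 \sqrt{66081}}{3} \approx 171.37$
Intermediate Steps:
$f{\left(m,n \right)} = \frac{\left(5 + m - n\right)^{2}}{3}$ ($f{\left(m,n \right)} = \frac{\left(5 + \left(m - n\right)\right)^{2}}{3} = \frac{\left(5 + m - n\right)^{2}}{3}$)
$\sqrt{f{\left(-35,214 \right)} + 9524} = \sqrt{\frac{\left(5 - 35 - 214\right)^{2}}{3} + 9524} = \sqrt{\frac{\left(-244\right)^{2}}{3} + 9524} = \sqrt{\frac{1}{3} \cdot 59536 + 9524} = \sqrt{\frac{59536}{3} + 9524} = \sqrt{\frac{88108}{3}} = \frac{2 \sqrt{66081}}{3}$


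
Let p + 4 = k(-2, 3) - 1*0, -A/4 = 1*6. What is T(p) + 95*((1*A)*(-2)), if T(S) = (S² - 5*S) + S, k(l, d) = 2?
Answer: 4572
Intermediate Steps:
A = -24 (A = -4*6 = -24)
p = -2 (p = -4 + (2 - 1*0) = -4 + (2 + 0) = -4 + 2 = -2)
T(S) = S² - 4*S
T(p) + 95*((1*A)*(-2)) = -2*(-4 - 2) + 95*((1*(-24))*(-2)) = -2*(-6) + 95*(-24*(-2)) = 12 + 95*48 = 12 + 4560 = 4572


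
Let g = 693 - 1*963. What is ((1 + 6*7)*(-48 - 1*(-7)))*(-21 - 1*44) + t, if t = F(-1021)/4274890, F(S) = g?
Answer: 48988101928/427489 ≈ 1.1460e+5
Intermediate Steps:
g = -270 (g = 693 - 963 = -270)
F(S) = -270
t = -27/427489 (t = -270/4274890 = -270*1/4274890 = -27/427489 ≈ -6.3160e-5)
((1 + 6*7)*(-48 - 1*(-7)))*(-21 - 1*44) + t = ((1 + 6*7)*(-48 - 1*(-7)))*(-21 - 1*44) - 27/427489 = ((1 + 42)*(-48 + 7))*(-21 - 44) - 27/427489 = (43*(-41))*(-65) - 27/427489 = -1763*(-65) - 27/427489 = 114595 - 27/427489 = 48988101928/427489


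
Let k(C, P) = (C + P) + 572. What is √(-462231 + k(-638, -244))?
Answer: I*√462541 ≈ 680.1*I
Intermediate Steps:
k(C, P) = 572 + C + P
√(-462231 + k(-638, -244)) = √(-462231 + (572 - 638 - 244)) = √(-462231 - 310) = √(-462541) = I*√462541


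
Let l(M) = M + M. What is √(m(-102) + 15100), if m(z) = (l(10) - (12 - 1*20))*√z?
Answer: 2*√(3775 + 7*I*√102) ≈ 122.89 + 1.1506*I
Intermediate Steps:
l(M) = 2*M
m(z) = 28*√z (m(z) = (2*10 - (12 - 1*20))*√z = (20 - (12 - 20))*√z = (20 - 1*(-8))*√z = (20 + 8)*√z = 28*√z)
√(m(-102) + 15100) = √(28*√(-102) + 15100) = √(28*(I*√102) + 15100) = √(28*I*√102 + 15100) = √(15100 + 28*I*√102)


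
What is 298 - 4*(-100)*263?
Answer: 105498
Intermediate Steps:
298 - 4*(-100)*263 = 298 + 400*263 = 298 + 105200 = 105498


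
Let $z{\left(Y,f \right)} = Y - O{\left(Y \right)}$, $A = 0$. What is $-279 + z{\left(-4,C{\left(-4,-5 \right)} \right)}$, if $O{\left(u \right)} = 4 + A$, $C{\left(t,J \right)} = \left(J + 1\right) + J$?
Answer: $-287$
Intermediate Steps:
$C{\left(t,J \right)} = 1 + 2 J$ ($C{\left(t,J \right)} = \left(1 + J\right) + J = 1 + 2 J$)
$O{\left(u \right)} = 4$ ($O{\left(u \right)} = 4 + 0 = 4$)
$z{\left(Y,f \right)} = -4 + Y$ ($z{\left(Y,f \right)} = Y - 4 = -4 + Y$)
$-279 + z{\left(-4,C{\left(-4,-5 \right)} \right)} = -279 - 8 = -287$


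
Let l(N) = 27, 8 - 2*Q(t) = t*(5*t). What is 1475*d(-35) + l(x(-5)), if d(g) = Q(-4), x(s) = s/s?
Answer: -53073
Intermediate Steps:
x(s) = 1
Q(t) = 4 - 5*t**2/2 (Q(t) = 4 - t*5*t/2 = 4 - 5*t**2/2)
d(g) = -36 (d(g) = 4 - 5/2*(-4)**2 = 4 - 5/2*16 = 4 - 40 = -36)
1475*d(-35) + l(x(-5)) = 1475*(-36) + 27 = -53100 + 27 = -53073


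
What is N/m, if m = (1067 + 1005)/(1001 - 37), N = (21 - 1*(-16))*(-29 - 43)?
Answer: -8676/7 ≈ -1239.4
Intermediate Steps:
N = -2664 (N = (21 + 16)*(-72) = 37*(-72) = -2664)
m = 518/241 (m = 2072/964 = 2072*(1/964) = 518/241 ≈ 2.1494)
N/m = -2664/518/241 = -2664*241/518 = -8676/7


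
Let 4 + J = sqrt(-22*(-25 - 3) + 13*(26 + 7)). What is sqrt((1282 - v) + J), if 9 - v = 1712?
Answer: sqrt(2981 + sqrt(1045)) ≈ 54.894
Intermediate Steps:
v = -1703 (v = 9 - 1*1712 = 9 - 1712 = -1703)
J = -4 + sqrt(1045) (J = -4 + sqrt(-22*(-25 - 3) + 13*(26 + 7)) = -4 + sqrt(-22*(-28) + 13*33) = -4 + sqrt(616 + 429) = -4 + sqrt(1045) ≈ 28.326)
sqrt((1282 - v) + J) = sqrt((1282 - 1*(-1703)) + (-4 + sqrt(1045))) = sqrt((1282 + 1703) + (-4 + sqrt(1045))) = sqrt(2985 + (-4 + sqrt(1045))) = sqrt(2981 + sqrt(1045))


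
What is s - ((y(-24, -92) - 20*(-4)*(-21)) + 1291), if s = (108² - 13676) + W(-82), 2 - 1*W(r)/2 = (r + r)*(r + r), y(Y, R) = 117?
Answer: -55528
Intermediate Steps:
W(r) = 4 - 8*r² (W(r) = 4 - 2*(r + r)*(r + r) = 4 - 2*2*r*2*r = 4 - 8*r²)
s = -55800 (s = (108² - 13676) + (4 - 8*(-82)²) = (11664 - 13676) + (4 - 8*6724) = -2012 + (4 - 53792) = -2012 - 53788 = -55800)
s - ((y(-24, -92) - 20*(-4)*(-21)) + 1291) = -55800 - ((117 - 20*(-4)*(-21)) + 1291) = -55800 - ((117 + 80*(-21)) + 1291) = -55800 - ((117 - 1680) + 1291) = -55800 - (-1563 + 1291) = -55800 - 1*(-272) = -55800 + 272 = -55528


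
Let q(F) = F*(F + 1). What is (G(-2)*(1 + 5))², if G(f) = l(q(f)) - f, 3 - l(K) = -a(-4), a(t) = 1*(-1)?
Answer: 576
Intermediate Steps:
q(F) = F*(1 + F)
a(t) = -1
l(K) = 2 (l(K) = 3 - (-1)*(-1) = 3 - 1*1 = 3 - 1 = 2)
G(f) = 2 - f
(G(-2)*(1 + 5))² = ((2 - 1*(-2))*(1 + 5))² = ((2 + 2)*6)² = (4*6)² = 24² = 576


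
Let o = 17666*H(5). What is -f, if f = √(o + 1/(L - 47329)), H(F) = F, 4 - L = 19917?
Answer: -√399382908130878/67242 ≈ -297.20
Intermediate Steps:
L = -19913 (L = 4 - 1*19917 = 4 - 19917 = -19913)
o = 88330 (o = 17666*5 = 88330)
f = √399382908130878/67242 (f = √(88330 + 1/(-19913 - 47329)) = √(88330 + 1/(-67242)) = √(88330 - 1/67242) = √(5939485859/67242) = √399382908130878/67242 ≈ 297.20)
-f = -√399382908130878/67242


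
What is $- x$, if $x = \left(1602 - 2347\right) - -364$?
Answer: $381$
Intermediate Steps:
$x = -381$ ($x = -745 + 364 = -381$)
$- x = \left(-1\right) \left(-381\right) = 381$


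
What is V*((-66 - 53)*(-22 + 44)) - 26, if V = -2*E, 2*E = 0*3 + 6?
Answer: 15682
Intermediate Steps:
E = 3 (E = (0*3 + 6)/2 = (0 + 6)/2 = (½)*6 = 3)
V = -6 (V = -2*3 = -6)
V*((-66 - 53)*(-22 + 44)) - 26 = -6*(-66 - 53)*(-22 + 44) - 26 = -(-714)*22 - 26 = -6*(-2618) - 26 = 15708 - 26 = 15682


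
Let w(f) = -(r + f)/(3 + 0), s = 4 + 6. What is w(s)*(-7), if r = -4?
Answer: 14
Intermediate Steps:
s = 10
w(f) = 4/3 - f/3 (w(f) = -(-4 + f)/(3 + 0) = -(-4 + f)/3 = -(-4/3 + f/3) = 4/3 - f/3)
w(s)*(-7) = (4/3 - ⅓*10)*(-7) = (4/3 - 10/3)*(-7) = -2*(-7) = 14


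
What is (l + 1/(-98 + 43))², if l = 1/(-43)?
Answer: 9604/5593225 ≈ 0.0017171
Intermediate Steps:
l = -1/43 ≈ -0.023256
(l + 1/(-98 + 43))² = (-1/43 + 1/(-98 + 43))² = (-1/43 + 1/(-55))² = (-1/43 - 1/55)² = (-98/2365)² = 9604/5593225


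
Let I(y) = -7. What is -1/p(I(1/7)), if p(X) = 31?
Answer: -1/31 ≈ -0.032258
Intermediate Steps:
-1/p(I(1/7)) = -1/31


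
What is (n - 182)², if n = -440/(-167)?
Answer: 897242116/27889 ≈ 32172.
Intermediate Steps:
n = 440/167 (n = -440*(-1/167) = 440/167 ≈ 2.6347)
(n - 182)² = (440/167 - 182)² = (-29954/167)² = 897242116/27889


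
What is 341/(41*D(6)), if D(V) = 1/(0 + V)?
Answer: 2046/41 ≈ 49.902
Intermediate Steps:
D(V) = 1/V
341/(41*D(6)) = 341/(41/6) = (6/41)*341 = 2046/41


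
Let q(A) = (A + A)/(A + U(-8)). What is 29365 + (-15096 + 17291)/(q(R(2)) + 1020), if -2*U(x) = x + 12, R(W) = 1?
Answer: 29895765/1018 ≈ 29367.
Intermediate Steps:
U(x) = -6 - x/2 (U(x) = -(x + 12)/2 = -(12 + x)/2 = -6 - x/2)
q(A) = 2*A/(-2 + A) (q(A) = (A + A)/(A + (-6 - ½*(-8))) = (2*A)/(A + (-6 + 4)) = (2*A)/(A - 2) = (2*A)/(-2 + A) = 2*A/(-2 + A))
29365 + (-15096 + 17291)/(q(R(2)) + 1020) = 29365 + (-15096 + 17291)/(2*1/(-2 + 1) + 1020) = 29365 + 2195/(2*1/(-1) + 1020) = 29365 + 2195/(2*1*(-1) + 1020) = 29365 + 2195/(-2 + 1020) = 29365 + 2195/1018 = 29895765/1018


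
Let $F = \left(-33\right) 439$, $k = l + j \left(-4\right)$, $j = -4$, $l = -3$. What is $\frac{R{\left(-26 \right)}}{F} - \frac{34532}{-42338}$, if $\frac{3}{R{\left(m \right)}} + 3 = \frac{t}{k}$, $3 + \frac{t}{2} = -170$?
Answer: $\frac{32100618087}{39356663885} \approx 0.81563$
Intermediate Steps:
$t = -346$ ($t = -6 + 2 \left(-170\right) = -6 - 340 = -346$)
$k = 13$ ($k = -3 - -16 = -3 + 16 = 13$)
$R{\left(m \right)} = - \frac{39}{385}$ ($R{\left(m \right)} = \frac{3}{-3 - \frac{346}{13}} = \frac{3}{- \frac{385}{13}} = 3 \left(- \frac{13}{385}\right) = - \frac{39}{385}$)
$F = -14487$
$\frac{R{\left(-26 \right)}}{F} - \frac{34532}{-42338} = - \frac{39}{385 \left(-14487\right)} - \frac{34532}{-42338} = \left(- \frac{39}{385}\right) \left(- \frac{1}{14487}\right) - - \frac{17266}{21169} = \frac{13}{1859165} + \frac{17266}{21169} = \frac{32100618087}{39356663885}$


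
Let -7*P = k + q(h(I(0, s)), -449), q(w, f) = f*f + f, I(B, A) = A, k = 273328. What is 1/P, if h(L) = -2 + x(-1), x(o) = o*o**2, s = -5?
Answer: -7/474480 ≈ -1.4753e-5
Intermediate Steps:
x(o) = o**3
h(L) = -3 (h(L) = -2 + (-1)**3 = -2 - 1 = -3)
q(w, f) = f + f**2 (q(w, f) = f**2 + f = f + f**2)
P = -474480/7 (P = -(273328 - 449*(1 - 449))/7 = -(273328 - 449*(-448))/7 = -(273328 + 201152)/7 = -1/7*474480 = -474480/7 ≈ -67783.)
1/P = 1/(-474480/7) = -7/474480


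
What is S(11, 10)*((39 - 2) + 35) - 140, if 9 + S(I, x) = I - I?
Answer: -788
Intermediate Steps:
S(I, x) = -9 (S(I, x) = -9 + (I - I) = -9 + 0 = -9)
S(11, 10)*((39 - 2) + 35) - 140 = -9*((39 - 2) + 35) - 140 = -9*(37 + 35) - 140 = -9*72 - 140 = -648 - 140 = -788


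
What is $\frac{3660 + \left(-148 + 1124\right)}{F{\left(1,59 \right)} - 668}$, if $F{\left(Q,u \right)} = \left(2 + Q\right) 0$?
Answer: $- \frac{1159}{167} \approx -6.9401$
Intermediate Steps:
$F{\left(Q,u \right)} = 0$
$\frac{3660 + \left(-148 + 1124\right)}{F{\left(1,59 \right)} - 668} = \frac{3660 + \left(-148 + 1124\right)}{0 - 668} = \frac{3660 + 976}{-668} = 4636 \left(- \frac{1}{668}\right) = - \frac{1159}{167}$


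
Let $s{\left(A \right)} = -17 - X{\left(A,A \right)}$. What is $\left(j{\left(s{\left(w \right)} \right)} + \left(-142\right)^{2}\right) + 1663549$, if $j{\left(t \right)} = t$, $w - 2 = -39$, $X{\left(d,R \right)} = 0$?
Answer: $1683696$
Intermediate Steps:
$w = -37$ ($w = 2 - 39 = -37$)
$s{\left(A \right)} = -17$ ($s{\left(A \right)} = -17 - 0 = -17 + 0 = -17$)
$\left(j{\left(s{\left(w \right)} \right)} + \left(-142\right)^{2}\right) + 1663549 = \left(-17 + \left(-142\right)^{2}\right) + 1663549 = \left(-17 + 20164\right) + 1663549 = 20147 + 1663549 = 1683696$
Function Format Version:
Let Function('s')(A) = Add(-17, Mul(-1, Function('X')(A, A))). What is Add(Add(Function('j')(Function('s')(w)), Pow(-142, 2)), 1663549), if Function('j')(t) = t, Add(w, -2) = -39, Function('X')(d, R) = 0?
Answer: 1683696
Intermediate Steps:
w = -37 (w = Add(2, -39) = -37)
Function('s')(A) = -17 (Function('s')(A) = Add(-17, Mul(-1, 0)) = Add(-17, 0) = -17)
Add(Add(Function('j')(Function('s')(w)), Pow(-142, 2)), 1663549) = Add(Add(-17, Pow(-142, 2)), 1663549) = Add(Add(-17, 20164), 1663549) = Add(20147, 1663549) = 1683696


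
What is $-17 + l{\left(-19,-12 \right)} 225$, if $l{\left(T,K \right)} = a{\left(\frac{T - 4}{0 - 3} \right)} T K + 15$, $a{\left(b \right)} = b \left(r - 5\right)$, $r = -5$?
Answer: $-3929642$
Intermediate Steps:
$a{\left(b \right)} = - 10 b$ ($a{\left(b \right)} = b \left(-5 - 5\right) = b \left(-10\right) = - 10 b$)
$l{\left(T,K \right)} = 15 + K T \left(- \frac{40}{3} + \frac{10 T}{3}\right)$ ($l{\left(T,K \right)} = - 10 \frac{T - 4}{0 - 3} T K + 15 = - 10 \frac{-4 + T}{-3} T K + 15 = - 10 \left(-4 + T\right) \left(- \frac{1}{3}\right) T K + 15 = - 10 \left(\frac{4}{3} - \frac{T}{3}\right) T K + 15 = \left(- \frac{40}{3} + \frac{10 T}{3}\right) T K + 15 = T \left(- \frac{40}{3} + \frac{10 T}{3}\right) K + 15 = K T \left(- \frac{40}{3} + \frac{10 T}{3}\right) + 15 = 15 + K T \left(- \frac{40}{3} + \frac{10 T}{3}\right)$)
$-17 + l{\left(-19,-12 \right)} 225 = -17 + \left(15 + \frac{10}{3} \left(-12\right) \left(-19\right) \left(-4 - 19\right)\right) 225 = -17 + \left(15 + \frac{10}{3} \left(-12\right) \left(-19\right) \left(-23\right)\right) 225 = -17 + \left(15 - 17480\right) 225 = -17 - 3929625 = -3929642$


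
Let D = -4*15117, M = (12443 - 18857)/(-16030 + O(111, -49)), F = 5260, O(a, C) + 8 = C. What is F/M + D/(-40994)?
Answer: 867300639008/65733879 ≈ 13194.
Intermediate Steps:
O(a, C) = -8 + C
M = 6414/16087 (M = (12443 - 18857)/(-16030 + (-8 - 49)) = -6414/(-16030 - 57) = -6414/(-16087) = -6414*(-1/16087) = 6414/16087 ≈ 0.39871)
D = -60468
F/M + D/(-40994) = 5260/(6414/16087) - 60468/(-40994) = 5260*(16087/6414) - 60468*(-1/40994) = 42308810/3207 + 30234/20497 = 867300639008/65733879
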